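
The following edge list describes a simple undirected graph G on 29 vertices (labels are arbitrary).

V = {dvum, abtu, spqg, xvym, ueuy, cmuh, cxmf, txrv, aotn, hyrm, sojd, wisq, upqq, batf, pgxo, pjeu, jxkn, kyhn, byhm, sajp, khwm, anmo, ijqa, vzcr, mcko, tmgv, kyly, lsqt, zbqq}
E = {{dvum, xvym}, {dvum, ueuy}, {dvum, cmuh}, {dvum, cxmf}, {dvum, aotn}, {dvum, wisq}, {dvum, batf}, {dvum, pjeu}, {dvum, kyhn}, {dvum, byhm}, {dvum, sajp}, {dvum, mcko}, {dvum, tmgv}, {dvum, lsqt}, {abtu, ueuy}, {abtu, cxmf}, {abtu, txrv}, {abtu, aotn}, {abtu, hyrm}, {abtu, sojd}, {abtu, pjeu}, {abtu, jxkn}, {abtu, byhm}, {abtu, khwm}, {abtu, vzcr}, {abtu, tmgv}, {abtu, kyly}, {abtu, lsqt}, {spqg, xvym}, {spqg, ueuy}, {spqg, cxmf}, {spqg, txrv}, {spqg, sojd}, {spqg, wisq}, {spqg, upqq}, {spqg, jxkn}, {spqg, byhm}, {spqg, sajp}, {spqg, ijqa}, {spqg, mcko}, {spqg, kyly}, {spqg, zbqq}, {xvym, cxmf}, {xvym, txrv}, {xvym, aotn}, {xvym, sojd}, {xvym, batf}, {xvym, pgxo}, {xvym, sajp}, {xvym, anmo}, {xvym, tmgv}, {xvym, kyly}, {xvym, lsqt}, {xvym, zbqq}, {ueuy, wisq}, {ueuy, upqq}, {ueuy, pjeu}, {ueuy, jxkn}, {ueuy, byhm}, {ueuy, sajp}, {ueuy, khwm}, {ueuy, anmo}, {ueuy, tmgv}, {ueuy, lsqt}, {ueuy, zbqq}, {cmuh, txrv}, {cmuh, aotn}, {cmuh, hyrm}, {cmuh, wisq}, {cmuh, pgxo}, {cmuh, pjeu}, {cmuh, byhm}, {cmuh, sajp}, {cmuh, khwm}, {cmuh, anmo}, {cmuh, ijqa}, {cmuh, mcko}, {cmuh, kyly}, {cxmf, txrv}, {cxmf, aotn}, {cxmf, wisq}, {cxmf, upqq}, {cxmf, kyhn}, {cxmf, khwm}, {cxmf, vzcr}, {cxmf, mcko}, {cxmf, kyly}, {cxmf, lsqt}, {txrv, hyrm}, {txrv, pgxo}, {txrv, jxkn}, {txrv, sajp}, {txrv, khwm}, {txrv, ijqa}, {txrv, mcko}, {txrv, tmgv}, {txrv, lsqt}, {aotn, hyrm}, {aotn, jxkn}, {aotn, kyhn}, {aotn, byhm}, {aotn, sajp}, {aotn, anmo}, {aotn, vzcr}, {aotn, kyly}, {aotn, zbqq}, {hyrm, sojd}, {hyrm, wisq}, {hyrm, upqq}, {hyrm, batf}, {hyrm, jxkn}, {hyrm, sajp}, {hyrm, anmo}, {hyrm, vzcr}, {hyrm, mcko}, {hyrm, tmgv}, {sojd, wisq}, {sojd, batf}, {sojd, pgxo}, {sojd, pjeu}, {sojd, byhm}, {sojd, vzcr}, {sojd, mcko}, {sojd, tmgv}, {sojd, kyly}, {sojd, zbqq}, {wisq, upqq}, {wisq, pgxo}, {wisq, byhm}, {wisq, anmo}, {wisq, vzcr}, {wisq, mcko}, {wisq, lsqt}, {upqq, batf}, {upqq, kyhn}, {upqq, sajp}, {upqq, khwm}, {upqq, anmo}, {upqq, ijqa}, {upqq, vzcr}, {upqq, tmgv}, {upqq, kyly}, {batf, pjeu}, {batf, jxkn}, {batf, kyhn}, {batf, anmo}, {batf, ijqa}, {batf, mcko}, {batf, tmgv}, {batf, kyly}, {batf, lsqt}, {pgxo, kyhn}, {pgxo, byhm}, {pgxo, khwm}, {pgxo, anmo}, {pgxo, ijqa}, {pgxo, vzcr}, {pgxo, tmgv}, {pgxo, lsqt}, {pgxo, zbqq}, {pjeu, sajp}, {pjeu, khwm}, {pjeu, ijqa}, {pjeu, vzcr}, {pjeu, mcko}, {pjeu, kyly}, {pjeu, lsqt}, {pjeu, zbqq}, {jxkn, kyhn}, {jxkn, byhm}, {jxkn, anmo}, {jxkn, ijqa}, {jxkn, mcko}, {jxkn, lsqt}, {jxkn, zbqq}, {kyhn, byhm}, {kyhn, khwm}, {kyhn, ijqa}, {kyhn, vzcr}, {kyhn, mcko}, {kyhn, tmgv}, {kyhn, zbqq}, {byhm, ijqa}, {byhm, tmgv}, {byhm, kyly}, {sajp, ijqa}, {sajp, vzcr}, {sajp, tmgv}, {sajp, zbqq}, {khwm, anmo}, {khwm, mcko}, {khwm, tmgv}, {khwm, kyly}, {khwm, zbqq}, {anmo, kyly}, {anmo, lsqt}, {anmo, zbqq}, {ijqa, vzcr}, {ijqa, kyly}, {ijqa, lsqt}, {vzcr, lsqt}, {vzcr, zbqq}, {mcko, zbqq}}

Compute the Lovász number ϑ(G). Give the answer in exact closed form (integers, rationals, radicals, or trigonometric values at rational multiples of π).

sqrt(29)

deg(mcko) = 14; N(mcko) = {dvum, spqg, cmuh, cxmf, txrv, hyrm, sojd, wisq, batf, pjeu, jxkn, kyhn, khwm, zbqq}.
N(sajp) = {dvum, spqg, xvym, ueuy, cmuh, txrv, aotn, hyrm, upqq, pjeu, ijqa, vzcr, tmgv, zbqq}, |N(sajp)| = 14.
N(txrv) = {abtu, spqg, xvym, cmuh, cxmf, hyrm, pgxo, jxkn, sajp, khwm, ijqa, mcko, tmgv, lsqt}, |N(txrv)| = 14.
N(tmgv) = {dvum, abtu, xvym, ueuy, txrv, hyrm, sojd, upqq, batf, pgxo, kyhn, byhm, sajp, khwm}, |N(tmgv)| = 14.
14-regular, N=29; SR(29,14,6,7) — a Paley graph.
The 3 distinct eigenvalues: [14.0, 2.19258, -3.19258].
With N=29: ϑ(G) = 29·(-(-sqrt(29)/2 - 1/2))/(14−(-sqrt(29)/2 - 1/2)) = sqrt(29).
≈ 5.385165 (to 6 d.p.).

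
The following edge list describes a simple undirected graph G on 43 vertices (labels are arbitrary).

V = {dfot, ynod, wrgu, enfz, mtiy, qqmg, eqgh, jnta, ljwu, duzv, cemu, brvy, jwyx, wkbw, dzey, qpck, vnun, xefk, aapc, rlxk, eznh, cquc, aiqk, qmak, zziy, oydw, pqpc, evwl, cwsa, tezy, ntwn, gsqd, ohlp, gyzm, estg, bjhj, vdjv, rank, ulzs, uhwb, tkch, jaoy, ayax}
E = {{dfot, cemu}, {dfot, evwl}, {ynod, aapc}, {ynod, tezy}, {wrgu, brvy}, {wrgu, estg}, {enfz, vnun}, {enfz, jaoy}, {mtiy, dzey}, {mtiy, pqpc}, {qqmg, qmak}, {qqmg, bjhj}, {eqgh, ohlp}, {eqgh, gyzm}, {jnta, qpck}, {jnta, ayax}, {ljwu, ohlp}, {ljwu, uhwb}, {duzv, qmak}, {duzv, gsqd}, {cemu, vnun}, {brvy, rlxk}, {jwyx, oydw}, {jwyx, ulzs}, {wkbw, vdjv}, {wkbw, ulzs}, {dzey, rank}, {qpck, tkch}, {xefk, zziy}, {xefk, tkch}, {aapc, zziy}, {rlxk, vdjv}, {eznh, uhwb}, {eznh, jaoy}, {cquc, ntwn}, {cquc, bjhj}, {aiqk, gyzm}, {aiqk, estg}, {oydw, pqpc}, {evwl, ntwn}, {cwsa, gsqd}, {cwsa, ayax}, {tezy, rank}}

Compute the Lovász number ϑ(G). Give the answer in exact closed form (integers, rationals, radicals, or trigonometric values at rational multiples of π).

Vertex cquc has 2 neighbors: ntwn, bjhj.
N(evwl) = {dfot, ntwn}, |N(evwl)| = 2.
Vertex aapc has 2 neighbors: ynod, zziy.
N(ljwu) = {ohlp, uhwb}, |N(ljwu)| = 2.
deg(v) = 2 for all v (|V|=43); this is C_{43}, the 43-cycle.
Distinct eigenvalues (to 4 d.p.): [2.0, 1.9787, 1.9152, 1.8109, 1.668, 1.4895, 1.2793, 1.0419, 0.7822, 0.5059, 0.2187, -0.073, -0.3633, -0.6458, -0.9145, -1.1637, -1.3881, -1.583, -1.7441, -1.868, -1.9522, -1.9947].
Lovász: ϑ = −43(-2*cos(pi/43))/(2+-(-1)*2*cos(pi/43)) = 43*cos(pi/43)/(cos(pi/43) + 1).
≈ 21.471283746 (to 9 d.p.).
Check 21 ≤ 43*cos(pi/43)/(cos(pi/43) + 1) ≤ 22: both strict.

43*cos(pi/43)/(cos(pi/43) + 1)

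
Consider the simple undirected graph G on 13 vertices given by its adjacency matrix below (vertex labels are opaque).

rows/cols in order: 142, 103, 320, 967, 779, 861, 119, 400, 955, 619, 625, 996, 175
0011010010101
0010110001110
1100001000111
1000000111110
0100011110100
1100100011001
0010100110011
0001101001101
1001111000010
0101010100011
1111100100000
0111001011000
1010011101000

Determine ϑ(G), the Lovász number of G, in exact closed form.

sqrt(13)

deg(175) = 6; N(175) = {142, 320, 861, 119, 400, 619}.
N(103) = {320, 779, 861, 619, 625, 996}, |N(103)| = 6.
deg(861) = 6; N(861) = {142, 103, 779, 955, 619, 175}.
deg(779) = 6; N(779) = {103, 861, 119, 400, 955, 625}.
13-vertex 6-regular graph: strongly regular (13,6,2,3).
spec(A) ≈ [6.0, 1.302776, -2.302776] (distinct, 6 d.p.).
λ_max=6, λ_min=-sqrt(13)/2 - 1/2; ϑ = −13·λ_min/(λ_max−λ_min) = sqrt(13).
= 3.605551275… (decimal).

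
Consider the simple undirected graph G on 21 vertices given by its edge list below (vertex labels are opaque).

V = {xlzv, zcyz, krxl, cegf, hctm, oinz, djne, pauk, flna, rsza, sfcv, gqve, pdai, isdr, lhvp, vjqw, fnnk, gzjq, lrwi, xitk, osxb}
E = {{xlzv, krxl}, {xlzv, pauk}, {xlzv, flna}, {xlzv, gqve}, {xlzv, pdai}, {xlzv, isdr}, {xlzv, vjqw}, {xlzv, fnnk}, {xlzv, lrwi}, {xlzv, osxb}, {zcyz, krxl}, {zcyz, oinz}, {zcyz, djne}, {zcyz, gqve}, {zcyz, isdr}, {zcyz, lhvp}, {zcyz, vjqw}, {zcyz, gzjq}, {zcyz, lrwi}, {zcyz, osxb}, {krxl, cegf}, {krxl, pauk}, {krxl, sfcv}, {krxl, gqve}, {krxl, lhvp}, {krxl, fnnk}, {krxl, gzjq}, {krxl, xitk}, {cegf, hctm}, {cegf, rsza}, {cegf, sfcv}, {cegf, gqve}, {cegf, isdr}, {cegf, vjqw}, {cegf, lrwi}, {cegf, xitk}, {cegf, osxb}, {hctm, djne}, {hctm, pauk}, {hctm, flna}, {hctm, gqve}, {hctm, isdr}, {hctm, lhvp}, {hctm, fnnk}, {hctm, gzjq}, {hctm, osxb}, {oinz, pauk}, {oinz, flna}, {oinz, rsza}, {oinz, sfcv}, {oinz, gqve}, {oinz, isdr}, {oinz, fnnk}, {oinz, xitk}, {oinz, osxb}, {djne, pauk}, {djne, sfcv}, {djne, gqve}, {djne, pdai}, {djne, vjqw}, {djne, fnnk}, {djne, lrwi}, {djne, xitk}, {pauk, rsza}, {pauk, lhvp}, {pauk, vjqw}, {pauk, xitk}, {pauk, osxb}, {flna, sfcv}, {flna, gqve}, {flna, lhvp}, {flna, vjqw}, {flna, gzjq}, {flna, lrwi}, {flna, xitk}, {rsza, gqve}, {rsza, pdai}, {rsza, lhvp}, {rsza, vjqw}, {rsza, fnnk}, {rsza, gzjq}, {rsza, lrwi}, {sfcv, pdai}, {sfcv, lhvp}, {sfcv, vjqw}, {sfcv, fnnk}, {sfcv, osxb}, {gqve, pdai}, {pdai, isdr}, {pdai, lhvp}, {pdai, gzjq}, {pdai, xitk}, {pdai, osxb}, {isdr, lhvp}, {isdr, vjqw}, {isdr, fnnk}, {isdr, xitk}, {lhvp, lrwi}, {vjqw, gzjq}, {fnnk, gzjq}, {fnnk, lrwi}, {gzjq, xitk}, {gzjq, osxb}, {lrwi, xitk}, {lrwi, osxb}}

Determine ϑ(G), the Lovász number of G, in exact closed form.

6

deg(pdai) = 10; N(pdai) = {xlzv, djne, rsza, sfcv, gqve, isdr, lhvp, gzjq, xitk, osxb}.
Vertex hctm has 10 neighbors: cegf, djne, pauk, flna, gqve, isdr, lhvp, fnnk, gzjq, osxb.
deg(xlzv) = 10; N(xlzv) = {krxl, pauk, flna, gqve, pdai, isdr, vjqw, fnnk, lrwi, osxb}.
Vertex flna has 10 neighbors: xlzv, hctm, oinz, sfcv, gqve, lhvp, vjqw, gzjq, lrwi, xitk.
Regular of degree 10 on 21 vertices: this is K(7,2), the Kneser graph.
The 3 distinct eigenvalues: [10.0, 1.0, -4.0].
Lovász: ϑ = −21(-4)/(10+-1*(-4)) = 6.
≈ 6.00000000 (to 8 d.p.).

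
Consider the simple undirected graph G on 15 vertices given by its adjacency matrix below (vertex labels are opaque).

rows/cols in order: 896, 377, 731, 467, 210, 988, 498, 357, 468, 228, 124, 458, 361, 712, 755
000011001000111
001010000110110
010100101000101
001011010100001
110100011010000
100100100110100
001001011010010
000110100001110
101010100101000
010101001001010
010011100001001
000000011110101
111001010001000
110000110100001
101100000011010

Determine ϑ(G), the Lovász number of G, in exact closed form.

N(377) = {731, 210, 228, 124, 361, 712}, |N(377)| = 6.
Vertex 896 has 6 neighbors: 210, 988, 468, 361, 712, 755.
deg(210) = 6; N(210) = {896, 377, 467, 357, 468, 124}.
N(755) = {896, 731, 467, 124, 458, 712}, |N(755)| = 6.
Every vertex has degree 6 (N=15); Kneser K(6,2) on C(6,2)=15 vertices.
Distinct eigenvalues (to 4 d.p.): [6.0, 1.0, -3.0].
Lovász (edge-transitive): ϑ = −15·(-3)/((6)−(-3)) = 5.
= 5.00000000… (decimal).

5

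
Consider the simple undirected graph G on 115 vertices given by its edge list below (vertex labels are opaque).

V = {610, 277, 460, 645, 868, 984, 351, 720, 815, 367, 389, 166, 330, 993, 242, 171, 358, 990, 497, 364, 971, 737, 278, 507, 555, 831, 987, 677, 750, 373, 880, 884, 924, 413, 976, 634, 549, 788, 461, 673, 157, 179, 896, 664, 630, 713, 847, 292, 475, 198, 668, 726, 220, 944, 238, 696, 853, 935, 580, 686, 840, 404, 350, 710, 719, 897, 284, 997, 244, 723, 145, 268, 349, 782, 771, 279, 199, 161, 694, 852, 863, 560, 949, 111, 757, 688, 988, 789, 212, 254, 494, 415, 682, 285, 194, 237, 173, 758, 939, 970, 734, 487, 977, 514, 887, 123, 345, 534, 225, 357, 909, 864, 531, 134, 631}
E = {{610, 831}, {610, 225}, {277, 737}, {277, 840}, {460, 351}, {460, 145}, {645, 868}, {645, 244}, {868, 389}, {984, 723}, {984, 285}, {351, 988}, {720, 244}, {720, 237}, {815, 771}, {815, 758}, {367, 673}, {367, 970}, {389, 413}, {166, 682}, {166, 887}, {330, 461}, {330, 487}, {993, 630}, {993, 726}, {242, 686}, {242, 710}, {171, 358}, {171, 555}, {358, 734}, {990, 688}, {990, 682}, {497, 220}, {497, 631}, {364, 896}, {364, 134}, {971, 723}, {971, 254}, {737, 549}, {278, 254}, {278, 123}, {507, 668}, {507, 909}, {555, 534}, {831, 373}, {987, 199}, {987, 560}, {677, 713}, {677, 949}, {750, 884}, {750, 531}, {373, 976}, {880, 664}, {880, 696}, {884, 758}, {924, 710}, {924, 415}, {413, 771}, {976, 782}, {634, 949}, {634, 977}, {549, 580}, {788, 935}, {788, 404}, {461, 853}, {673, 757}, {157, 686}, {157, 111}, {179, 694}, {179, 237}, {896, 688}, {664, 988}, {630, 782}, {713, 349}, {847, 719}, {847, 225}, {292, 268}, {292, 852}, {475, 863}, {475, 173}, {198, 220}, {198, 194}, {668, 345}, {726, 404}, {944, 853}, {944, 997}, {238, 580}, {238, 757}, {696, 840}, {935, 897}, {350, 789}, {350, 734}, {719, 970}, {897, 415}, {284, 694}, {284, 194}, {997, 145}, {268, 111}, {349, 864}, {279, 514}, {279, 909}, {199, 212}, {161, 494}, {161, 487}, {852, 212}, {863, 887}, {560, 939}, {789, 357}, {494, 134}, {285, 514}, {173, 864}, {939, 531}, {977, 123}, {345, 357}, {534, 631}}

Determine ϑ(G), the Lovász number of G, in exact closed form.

115*cos(pi/115)/(cos(pi/115) + 1)

Vertex 924 has 2 neighbors: 710, 415.
Vertex 984 has 2 neighbors: 723, 285.
Vertex 171 has 2 neighbors: 358, 555.
deg(944) = 2; N(944) = {853, 997}.
deg(v) = 2 for all v (|V|=115); this is C_{115}, the 115-cycle.
Distinct eigenvalues (to 6 d.p.): [2.0, 1.997016, 1.988071, 1.973194, 1.952428, 1.925835, 1.893494, 1.855503, 1.811974, 1.763037, 1.708839, 1.649541, 1.58532, 1.516368, 1.44289, 1.365106, 1.283249, 1.197561, 1.1083, 1.01573, 0.92013, 0.821784, 0.720985, 0.618034, 0.513239, 0.406912, 0.299371, 0.190936, 0.081932, -0.027317, -0.136485, -0.245245, -0.353273, -0.460247, -0.565848, -0.669759, -0.771672, -0.871282, -0.968292, -1.062411, -1.153361, -1.240868, -1.324672, -1.404522, -1.480181, -1.551423, -1.618034, -1.679817, -1.736586, -1.788173, -1.834423, -1.875198, -1.910377, -1.939855, -1.963543, -1.981372, -1.993287, -1.999254].
ϑ = −N·λ_min/(λ_max−λ_min) = −115·(-2*cos(pi/115))/(2−(-2*cos(pi/115))) = 115*cos(pi/115)/(cos(pi/115) + 1).
= 57.48927… (decimal).
57 ≤ 115*cos(pi/115)/(cos(pi/115) + 1) ≤ 58: both strict.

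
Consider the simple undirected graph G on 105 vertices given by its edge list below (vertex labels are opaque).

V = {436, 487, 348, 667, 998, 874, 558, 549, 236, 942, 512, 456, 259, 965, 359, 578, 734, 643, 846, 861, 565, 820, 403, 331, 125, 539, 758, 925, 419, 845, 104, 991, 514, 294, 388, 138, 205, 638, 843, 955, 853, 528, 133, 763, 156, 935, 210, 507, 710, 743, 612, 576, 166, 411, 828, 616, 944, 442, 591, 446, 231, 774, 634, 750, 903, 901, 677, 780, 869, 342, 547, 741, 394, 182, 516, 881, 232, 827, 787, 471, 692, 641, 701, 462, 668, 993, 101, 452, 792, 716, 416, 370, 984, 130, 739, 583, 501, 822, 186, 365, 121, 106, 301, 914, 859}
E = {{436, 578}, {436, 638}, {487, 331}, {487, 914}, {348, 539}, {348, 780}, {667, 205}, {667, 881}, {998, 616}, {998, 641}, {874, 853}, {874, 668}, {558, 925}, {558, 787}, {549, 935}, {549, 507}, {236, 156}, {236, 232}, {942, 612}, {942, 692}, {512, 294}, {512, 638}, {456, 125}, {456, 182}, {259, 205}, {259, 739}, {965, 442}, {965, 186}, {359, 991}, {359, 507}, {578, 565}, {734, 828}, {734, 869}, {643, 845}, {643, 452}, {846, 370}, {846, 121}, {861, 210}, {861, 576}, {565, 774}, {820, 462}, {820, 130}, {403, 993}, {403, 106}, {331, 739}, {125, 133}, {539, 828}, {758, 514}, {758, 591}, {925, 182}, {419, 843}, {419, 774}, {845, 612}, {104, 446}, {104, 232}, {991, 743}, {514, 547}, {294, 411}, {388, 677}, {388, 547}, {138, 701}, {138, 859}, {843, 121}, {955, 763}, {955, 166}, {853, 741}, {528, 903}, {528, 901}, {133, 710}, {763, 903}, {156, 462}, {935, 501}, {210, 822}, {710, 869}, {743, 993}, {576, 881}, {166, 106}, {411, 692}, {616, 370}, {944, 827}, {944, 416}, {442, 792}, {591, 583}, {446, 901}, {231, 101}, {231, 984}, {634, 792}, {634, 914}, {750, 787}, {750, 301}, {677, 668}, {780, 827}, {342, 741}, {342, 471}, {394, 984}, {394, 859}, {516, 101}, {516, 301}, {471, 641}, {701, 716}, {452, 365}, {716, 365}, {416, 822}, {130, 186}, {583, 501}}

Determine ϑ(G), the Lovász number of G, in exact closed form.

105*cos(pi/105)/(cos(pi/105) + 1)

N(692) = {942, 411}, |N(692)| = 2.
deg(462) = 2; N(462) = {820, 156}.
deg(365) = 2; N(365) = {452, 716}.
N(641) = {998, 471}, |N(641)| = 2.
G on 105 vertices is 2-regular; this is C_{105}, the 105-cycle.
A has 53 distinct eigenvalues ≈ [2.0, 1.99642, 1.98569, 1.96786, 1.94298, 1.91115, 1.87247, 1.82709, 1.77517, 1.7169, 1.65248, 1.58214, 1.50614, 1.42475, 1.33826, 1.24698, 1.15123, 1.05137, 0.94774, 0.84071, 0.73068, 0.61803, 0.50317, 0.38651, 0.26847, 0.14946, 0.02992, -0.08973, -0.20906, -0.32764, -0.44504, -0.56085, -0.67466, -0.78605, -0.89463, -1.0, -1.10179, -1.19964, -1.2932, -1.38213, -1.4661, -1.54483, -1.61803, -1.68544, -1.74682, -1.80194, -1.85061, -1.89265, -1.92793, -1.9563, -1.97766, -1.99195, -1.9991].
−105·(-2*cos(pi/105)) / ((2)−(-2*cos(pi/105))) = 105*cos(pi/105)/(cos(pi/105) + 1) = ϑ(G).
Numerically 52.48824872.
α=52, χ(Ḡ)=53; ϑ=105*cos(pi/105)/(cos(pi/105) + 1) lies between (both strict).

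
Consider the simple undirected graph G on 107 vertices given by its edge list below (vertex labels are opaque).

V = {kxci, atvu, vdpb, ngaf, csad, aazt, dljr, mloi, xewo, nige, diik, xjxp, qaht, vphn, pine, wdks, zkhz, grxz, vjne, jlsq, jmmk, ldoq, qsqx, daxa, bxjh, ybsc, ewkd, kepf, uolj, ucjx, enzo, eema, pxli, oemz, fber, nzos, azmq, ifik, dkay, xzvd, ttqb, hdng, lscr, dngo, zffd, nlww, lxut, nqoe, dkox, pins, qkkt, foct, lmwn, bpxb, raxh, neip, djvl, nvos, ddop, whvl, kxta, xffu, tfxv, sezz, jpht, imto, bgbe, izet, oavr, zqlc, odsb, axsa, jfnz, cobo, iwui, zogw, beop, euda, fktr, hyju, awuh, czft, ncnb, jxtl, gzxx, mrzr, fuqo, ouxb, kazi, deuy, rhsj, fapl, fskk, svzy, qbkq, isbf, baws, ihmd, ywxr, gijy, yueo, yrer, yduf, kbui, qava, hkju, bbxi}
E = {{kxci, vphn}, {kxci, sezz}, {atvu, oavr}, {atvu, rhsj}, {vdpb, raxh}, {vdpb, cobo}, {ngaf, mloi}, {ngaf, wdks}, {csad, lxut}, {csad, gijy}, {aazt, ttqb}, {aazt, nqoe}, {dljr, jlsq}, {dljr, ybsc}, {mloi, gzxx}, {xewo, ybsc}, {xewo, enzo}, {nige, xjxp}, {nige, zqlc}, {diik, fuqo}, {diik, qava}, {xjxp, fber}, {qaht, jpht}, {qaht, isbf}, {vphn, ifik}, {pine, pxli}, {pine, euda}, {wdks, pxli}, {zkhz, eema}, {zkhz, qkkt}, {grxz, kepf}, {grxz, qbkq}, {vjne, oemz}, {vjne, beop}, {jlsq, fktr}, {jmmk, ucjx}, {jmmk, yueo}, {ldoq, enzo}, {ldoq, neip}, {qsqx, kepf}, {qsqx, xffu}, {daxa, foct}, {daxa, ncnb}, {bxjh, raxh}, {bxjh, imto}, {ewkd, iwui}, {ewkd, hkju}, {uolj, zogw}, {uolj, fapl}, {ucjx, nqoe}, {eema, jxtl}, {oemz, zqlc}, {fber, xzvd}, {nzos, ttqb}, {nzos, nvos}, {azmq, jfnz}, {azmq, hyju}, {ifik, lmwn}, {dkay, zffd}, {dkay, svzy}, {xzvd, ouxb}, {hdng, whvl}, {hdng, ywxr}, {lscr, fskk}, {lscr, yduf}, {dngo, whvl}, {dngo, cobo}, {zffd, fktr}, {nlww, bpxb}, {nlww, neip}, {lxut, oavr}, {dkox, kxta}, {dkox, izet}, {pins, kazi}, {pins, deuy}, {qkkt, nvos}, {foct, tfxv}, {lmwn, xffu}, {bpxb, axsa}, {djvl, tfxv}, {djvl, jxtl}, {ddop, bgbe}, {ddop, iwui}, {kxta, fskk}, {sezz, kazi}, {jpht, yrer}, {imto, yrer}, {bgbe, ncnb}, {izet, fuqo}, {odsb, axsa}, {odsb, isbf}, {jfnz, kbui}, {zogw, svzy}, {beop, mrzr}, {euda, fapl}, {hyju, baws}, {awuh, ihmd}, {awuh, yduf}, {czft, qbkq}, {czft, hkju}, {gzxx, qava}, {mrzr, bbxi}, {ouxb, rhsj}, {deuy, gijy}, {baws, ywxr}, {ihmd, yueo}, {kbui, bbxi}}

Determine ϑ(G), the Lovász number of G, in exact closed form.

107*cos(pi/107)/(cos(pi/107) + 1)

deg(yrer) = 2; N(yrer) = {jpht, imto}.
N(ybsc) = {dljr, xewo}, |N(ybsc)| = 2.
N(tfxv) = {foct, djvl}, |N(tfxv)| = 2.
Vertex vphn has 2 neighbors: kxci, ifik.
deg(v) = 2 for all v (|V|=107); the odd cycle C_{107}.
The 54 distinct eigenvalues: [2.0, 1.996553, 1.986223, 1.969046, 1.945082, 1.914413, 1.877144, 1.833404, 1.783344, 1.727137, 1.664975, 1.597075, 1.523668, 1.44501, 1.36137, 1.273037, 1.180316, 1.083526, 0.983001, 0.879087, 0.772143, 0.662537, 0.550647, 0.43686, 0.321566, 0.205163, 0.088054, -0.02936, -0.146672, -0.263478, -0.379376, -0.493966, -0.606854, -0.717649, -0.825971, -0.931446, -1.033709, -1.132409, -1.227206, -1.317772, -1.403795, -1.484979, -1.561044, -1.631728, -1.696787, -1.755997, -1.809154, -1.856074, -1.896596, -1.930579, -1.957908, -1.978487, -1.992247, -1.999138].
ϑ = −N·λ_min/(λ_max−λ_min) = −107·(-2*cos(pi/107))/(2−(-2*cos(pi/107))) = 107*cos(pi/107)/(cos(pi/107) + 1).
≈ 53.4885 (to 4 d.p.).
α=53, χ(Ḡ)=54; ϑ=107*cos(pi/107)/(cos(pi/107) + 1) lies between (both strict).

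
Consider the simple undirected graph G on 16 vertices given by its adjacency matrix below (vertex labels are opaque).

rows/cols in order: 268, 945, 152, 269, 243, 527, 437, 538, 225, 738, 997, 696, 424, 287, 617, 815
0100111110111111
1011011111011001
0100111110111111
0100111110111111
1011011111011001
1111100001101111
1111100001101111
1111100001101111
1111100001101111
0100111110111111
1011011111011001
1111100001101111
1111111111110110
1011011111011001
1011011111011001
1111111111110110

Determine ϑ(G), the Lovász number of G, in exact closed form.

deg(815) = 14; N(815) = {268, 945, 152, 269, 243, 527, 437, 538, 225, 738, 997, 696, 287, 617}.
Vertex 617 has 11 neighbors: 268, 152, 269, 527, 437, 538, 225, 738, 696, 424, 815.
deg(268) = 12; N(268) = {945, 243, 527, 437, 538, 225, 997, 696, 424, 287, 617, 815}.
Vertex 424 has 14 neighbors: 268, 945, 152, 269, 243, 527, 437, 538, 225, 738, 997, 696, 287, 617.
4 parts of sizes [5, 5, 4, 2]; α(G) = 5 = ϑ (perfect).
= 5.000000… (decimal).
Check 5 ≤ 5 ≤ 5: collapsed.

5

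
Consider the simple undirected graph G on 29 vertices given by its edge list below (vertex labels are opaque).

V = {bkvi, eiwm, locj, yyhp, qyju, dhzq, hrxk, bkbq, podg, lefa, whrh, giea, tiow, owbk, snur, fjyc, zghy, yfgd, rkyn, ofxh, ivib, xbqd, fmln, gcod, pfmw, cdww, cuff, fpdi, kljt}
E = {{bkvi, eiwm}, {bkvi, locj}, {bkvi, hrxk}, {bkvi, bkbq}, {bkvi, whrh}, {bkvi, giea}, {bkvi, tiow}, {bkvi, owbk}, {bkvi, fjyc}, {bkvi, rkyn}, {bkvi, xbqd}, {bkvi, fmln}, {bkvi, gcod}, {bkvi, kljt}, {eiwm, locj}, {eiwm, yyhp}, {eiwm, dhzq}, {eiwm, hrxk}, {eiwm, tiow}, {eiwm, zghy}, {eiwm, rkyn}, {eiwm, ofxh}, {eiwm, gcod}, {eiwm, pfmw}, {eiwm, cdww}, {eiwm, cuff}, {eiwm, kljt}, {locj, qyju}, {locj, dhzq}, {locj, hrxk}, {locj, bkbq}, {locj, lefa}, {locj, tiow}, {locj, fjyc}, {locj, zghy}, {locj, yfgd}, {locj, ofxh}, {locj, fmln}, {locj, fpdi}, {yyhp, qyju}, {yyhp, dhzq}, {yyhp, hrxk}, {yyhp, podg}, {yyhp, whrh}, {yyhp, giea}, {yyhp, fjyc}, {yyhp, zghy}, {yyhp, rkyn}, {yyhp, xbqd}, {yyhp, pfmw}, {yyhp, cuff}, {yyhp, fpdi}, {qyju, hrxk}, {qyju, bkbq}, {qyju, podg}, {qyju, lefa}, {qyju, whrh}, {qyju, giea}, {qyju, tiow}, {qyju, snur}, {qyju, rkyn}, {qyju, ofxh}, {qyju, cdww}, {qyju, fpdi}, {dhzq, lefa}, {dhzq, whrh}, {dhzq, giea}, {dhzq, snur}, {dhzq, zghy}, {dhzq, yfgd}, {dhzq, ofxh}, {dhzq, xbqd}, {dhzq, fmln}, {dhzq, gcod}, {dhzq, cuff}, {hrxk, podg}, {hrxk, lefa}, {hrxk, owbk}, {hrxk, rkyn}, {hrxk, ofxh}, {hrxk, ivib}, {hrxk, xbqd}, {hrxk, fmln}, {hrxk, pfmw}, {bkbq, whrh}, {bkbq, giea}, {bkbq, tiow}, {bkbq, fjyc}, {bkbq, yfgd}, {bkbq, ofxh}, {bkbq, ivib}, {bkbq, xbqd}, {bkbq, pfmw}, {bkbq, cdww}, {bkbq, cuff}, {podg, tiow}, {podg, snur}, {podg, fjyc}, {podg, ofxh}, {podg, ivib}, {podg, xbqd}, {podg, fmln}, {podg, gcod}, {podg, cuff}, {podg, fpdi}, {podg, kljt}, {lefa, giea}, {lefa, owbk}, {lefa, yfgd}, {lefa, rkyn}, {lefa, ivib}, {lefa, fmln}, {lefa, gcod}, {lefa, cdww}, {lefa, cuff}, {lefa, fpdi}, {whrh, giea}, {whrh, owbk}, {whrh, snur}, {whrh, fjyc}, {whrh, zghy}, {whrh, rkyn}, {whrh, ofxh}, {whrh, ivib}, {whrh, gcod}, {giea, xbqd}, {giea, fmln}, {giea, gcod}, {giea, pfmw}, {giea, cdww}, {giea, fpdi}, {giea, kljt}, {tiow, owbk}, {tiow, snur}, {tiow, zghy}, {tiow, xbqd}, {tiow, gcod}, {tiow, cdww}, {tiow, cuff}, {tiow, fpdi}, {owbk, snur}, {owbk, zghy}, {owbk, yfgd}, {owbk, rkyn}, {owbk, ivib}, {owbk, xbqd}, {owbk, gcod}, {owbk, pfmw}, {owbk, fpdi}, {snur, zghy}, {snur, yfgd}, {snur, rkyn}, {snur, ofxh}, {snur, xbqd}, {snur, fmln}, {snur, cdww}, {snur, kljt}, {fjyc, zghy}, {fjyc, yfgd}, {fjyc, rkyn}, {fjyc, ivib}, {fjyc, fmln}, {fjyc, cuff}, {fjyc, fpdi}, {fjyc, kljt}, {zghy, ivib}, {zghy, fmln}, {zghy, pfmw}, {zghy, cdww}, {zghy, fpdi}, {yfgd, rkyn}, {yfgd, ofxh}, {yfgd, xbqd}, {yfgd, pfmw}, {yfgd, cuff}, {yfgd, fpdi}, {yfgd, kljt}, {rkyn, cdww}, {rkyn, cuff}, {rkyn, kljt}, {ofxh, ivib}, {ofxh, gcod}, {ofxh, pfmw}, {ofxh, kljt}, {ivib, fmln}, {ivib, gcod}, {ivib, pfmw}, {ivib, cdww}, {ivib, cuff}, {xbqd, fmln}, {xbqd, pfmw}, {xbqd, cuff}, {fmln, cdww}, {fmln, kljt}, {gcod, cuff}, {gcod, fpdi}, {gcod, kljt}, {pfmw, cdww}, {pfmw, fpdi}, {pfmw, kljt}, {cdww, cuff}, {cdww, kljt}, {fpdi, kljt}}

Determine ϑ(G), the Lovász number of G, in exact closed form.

sqrt(29)

deg(fjyc) = 14; N(fjyc) = {bkvi, locj, yyhp, bkbq, podg, whrh, zghy, yfgd, rkyn, ivib, fmln, cuff, fpdi, kljt}.
deg(kljt) = 14; N(kljt) = {bkvi, eiwm, podg, giea, snur, fjyc, yfgd, rkyn, ofxh, fmln, gcod, pfmw, cdww, fpdi}.
N(giea) = {bkvi, yyhp, qyju, dhzq, bkbq, lefa, whrh, xbqd, fmln, gcod, pfmw, cdww, fpdi, kljt}, |N(giea)| = 14.
Vertex locj has 14 neighbors: bkvi, eiwm, qyju, dhzq, hrxk, bkbq, lefa, tiow, fjyc, zghy, yfgd, ofxh, fmln, fpdi.
29-vertex 14-regular graph: strongly regular (29,14,6,7).
The 3 distinct eigenvalues: [14.0, 2.19258, -3.19258].
With N=29: ϑ(G) = 29·(-(-sqrt(29)/2 - 1/2))/(14−(-sqrt(29)/2 - 1/2)) = sqrt(29).
= 5.38516… (decimal).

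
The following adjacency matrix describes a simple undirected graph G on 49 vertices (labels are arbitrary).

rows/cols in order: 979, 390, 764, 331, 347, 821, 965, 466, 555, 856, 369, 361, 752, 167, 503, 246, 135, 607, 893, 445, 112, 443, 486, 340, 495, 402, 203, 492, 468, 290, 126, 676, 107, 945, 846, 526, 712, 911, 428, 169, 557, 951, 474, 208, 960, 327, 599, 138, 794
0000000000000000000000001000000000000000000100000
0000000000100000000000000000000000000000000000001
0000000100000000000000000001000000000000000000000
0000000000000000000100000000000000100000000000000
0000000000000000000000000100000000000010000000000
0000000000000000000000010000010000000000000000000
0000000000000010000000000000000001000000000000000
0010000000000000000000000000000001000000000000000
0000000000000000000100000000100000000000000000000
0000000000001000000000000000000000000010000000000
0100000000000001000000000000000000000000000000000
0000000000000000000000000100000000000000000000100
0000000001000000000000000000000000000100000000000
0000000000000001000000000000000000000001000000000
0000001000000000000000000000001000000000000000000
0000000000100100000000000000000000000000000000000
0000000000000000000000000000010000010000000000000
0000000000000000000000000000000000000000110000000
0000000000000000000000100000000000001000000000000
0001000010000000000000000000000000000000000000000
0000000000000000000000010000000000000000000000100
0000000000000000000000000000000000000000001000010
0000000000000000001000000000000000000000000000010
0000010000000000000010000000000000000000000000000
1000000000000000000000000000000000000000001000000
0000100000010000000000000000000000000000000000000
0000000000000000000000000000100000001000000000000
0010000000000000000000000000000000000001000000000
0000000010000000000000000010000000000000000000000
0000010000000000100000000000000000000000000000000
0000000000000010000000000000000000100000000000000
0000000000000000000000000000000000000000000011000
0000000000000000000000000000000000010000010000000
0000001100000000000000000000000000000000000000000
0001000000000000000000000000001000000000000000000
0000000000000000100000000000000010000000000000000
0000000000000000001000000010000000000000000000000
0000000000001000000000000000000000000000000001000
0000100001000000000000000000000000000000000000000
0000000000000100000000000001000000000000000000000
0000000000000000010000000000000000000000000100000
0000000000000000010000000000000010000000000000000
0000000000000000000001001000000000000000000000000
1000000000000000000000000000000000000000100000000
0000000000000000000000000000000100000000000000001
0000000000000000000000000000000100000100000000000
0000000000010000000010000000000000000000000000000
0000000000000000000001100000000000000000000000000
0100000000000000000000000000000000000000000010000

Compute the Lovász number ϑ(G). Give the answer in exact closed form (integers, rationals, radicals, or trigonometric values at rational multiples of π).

deg(599) = 2; N(599) = {361, 112}.
Vertex 135 has 2 neighbors: 290, 526.
deg(347) = 2; N(347) = {402, 428}.
deg(443) = 2; N(443) = {474, 138}.
49-vertex 2-regular graph: this is C_{49}, the 49-cycle.
The 25 distinct eigenvalues: [2.0, 1.98358, 1.93459, 1.85383, 1.74264, 1.60283, 1.4367, 1.24698, 1.03679, 0.80957, 0.56906, 0.3192, 0.0641, -0.19205, -0.44504, -0.69073, -0.92508, -1.14423, -1.3446, -1.52289, -1.67618, -1.80194, -1.89811, -1.96312, -1.99589].
Lovász (edge-transitive): ϑ = −49·(-2*cos(pi/49))/((2)−(-2*cos(pi/49))) = 49*cos(pi/49)/(cos(pi/49) + 1).
Numerically 24.47481.
24 ≤ 49*cos(pi/49)/(cos(pi/49) + 1) ≤ 25: both strict.

49*cos(pi/49)/(cos(pi/49) + 1)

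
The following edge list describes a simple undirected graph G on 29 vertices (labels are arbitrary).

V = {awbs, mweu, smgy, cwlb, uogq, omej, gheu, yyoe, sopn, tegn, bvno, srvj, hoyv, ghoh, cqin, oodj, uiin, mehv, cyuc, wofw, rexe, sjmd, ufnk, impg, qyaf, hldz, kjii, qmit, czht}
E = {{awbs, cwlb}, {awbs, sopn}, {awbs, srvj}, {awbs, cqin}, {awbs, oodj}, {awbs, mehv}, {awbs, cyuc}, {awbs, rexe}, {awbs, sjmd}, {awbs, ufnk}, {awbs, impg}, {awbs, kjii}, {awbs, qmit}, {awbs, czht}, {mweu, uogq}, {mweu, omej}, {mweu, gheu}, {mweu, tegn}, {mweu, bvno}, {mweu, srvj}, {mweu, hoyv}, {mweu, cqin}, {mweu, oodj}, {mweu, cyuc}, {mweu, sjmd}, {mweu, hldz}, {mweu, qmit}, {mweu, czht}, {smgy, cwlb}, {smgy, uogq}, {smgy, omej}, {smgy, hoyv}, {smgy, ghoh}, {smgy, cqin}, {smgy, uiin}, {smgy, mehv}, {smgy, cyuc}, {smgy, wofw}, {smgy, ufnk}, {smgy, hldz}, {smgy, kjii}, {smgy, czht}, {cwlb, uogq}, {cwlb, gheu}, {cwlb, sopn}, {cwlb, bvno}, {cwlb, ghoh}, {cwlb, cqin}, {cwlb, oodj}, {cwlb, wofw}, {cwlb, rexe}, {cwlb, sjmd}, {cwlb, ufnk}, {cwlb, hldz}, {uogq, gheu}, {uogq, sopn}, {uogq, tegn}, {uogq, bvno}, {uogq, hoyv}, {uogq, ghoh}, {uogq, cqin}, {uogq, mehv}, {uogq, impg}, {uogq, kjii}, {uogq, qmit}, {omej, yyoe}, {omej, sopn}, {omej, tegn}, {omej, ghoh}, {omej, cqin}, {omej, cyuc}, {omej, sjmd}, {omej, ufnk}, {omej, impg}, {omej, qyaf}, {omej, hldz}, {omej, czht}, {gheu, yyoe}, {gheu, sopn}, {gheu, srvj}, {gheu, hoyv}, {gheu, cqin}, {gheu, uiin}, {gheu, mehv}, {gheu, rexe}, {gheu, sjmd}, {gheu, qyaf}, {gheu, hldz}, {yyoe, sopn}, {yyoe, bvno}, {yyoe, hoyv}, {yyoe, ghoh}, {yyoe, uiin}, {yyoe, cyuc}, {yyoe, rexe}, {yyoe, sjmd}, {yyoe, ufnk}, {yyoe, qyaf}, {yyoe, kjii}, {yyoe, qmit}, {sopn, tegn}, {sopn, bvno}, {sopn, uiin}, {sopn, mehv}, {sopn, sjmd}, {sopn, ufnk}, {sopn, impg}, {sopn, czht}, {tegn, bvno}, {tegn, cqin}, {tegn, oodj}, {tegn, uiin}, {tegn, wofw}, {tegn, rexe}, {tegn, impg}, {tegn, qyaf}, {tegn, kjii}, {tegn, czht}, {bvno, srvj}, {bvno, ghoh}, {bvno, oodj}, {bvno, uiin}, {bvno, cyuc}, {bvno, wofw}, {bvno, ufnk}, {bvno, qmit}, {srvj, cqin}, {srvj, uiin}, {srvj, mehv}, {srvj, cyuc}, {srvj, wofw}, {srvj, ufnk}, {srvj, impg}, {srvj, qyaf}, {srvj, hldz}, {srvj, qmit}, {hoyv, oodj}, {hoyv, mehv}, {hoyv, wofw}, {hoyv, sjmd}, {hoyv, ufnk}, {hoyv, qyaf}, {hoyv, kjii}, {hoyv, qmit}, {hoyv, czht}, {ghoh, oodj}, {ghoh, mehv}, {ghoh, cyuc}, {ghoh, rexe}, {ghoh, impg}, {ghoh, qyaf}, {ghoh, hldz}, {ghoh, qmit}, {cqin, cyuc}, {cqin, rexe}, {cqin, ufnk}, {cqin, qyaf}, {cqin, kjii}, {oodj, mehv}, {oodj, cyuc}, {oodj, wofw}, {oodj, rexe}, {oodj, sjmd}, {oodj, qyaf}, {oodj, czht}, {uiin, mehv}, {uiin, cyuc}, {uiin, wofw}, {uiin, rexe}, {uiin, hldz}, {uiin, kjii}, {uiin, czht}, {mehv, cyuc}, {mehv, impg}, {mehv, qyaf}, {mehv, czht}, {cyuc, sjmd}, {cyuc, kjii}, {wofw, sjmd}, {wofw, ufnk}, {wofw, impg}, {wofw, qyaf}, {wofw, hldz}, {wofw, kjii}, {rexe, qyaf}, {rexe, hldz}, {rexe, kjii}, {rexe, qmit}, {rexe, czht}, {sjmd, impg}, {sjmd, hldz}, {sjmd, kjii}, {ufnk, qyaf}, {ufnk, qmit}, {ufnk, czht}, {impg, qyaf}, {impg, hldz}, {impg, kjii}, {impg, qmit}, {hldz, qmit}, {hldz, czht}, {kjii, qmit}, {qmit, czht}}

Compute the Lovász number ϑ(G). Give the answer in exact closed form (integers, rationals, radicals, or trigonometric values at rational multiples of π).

Vertex cwlb has 14 neighbors: awbs, smgy, uogq, gheu, sopn, bvno, ghoh, cqin, oodj, wofw, rexe, sjmd, ufnk, hldz.
N(ghoh) = {smgy, cwlb, uogq, omej, yyoe, bvno, oodj, mehv, cyuc, rexe, impg, qyaf, hldz, qmit}, |N(ghoh)| = 14.
N(awbs) = {cwlb, sopn, srvj, cqin, oodj, mehv, cyuc, rexe, sjmd, ufnk, impg, kjii, qmit, czht}, |N(awbs)| = 14.
N(uiin) = {smgy, gheu, yyoe, sopn, tegn, bvno, srvj, mehv, cyuc, wofw, rexe, hldz, kjii, czht}, |N(uiin)| = 14.
deg(v) = 14 for all v (|V|=29); strongly regular (29,14,6,7).
A has 3 distinct eigenvalues ≈ [14.0, 2.19258, -3.19258].
λ_max=14, λ_min=-sqrt(29)/2 - 1/2; ϑ = −29·λ_min/(λ_max−λ_min) = sqrt(29).
ϑ(G) ≈ 5.38516.

sqrt(29)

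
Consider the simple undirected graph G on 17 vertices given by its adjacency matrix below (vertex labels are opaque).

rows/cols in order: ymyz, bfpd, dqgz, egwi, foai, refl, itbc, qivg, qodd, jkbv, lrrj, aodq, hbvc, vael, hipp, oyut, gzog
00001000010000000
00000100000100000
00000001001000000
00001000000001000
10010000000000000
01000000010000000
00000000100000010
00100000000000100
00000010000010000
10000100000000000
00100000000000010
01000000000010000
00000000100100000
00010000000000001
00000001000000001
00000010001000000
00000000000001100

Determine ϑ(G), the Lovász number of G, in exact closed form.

17*cos(pi/17)/(cos(pi/17) + 1)

Vertex bfpd has 2 neighbors: refl, aodq.
deg(refl) = 2; N(refl) = {bfpd, jkbv}.
N(ymyz) = {foai, jkbv}, |N(ymyz)| = 2.
deg(lrrj) = 2; N(lrrj) = {dqgz, oyut}.
Regular of degree 2 on 17 vertices: connected 2-regular on 17 ⇒ C_{17}.
The 9 distinct eigenvalues: [2.0, 1.8649, 1.478, 0.8915, 0.1845, -0.5473, -1.2053, -1.7004, -1.9659].
λ_max=2, λ_min=-2*cos(pi/17); ϑ = −17·λ_min/(λ_max−λ_min) = 17*cos(pi/17)/(cos(pi/17) + 1).
≈ 8.4270 (to 4 d.p.).
Lovász sandwich 8 ≤ 17*cos(pi/17)/(cos(pi/17) + 1) ≤ 9: both strict.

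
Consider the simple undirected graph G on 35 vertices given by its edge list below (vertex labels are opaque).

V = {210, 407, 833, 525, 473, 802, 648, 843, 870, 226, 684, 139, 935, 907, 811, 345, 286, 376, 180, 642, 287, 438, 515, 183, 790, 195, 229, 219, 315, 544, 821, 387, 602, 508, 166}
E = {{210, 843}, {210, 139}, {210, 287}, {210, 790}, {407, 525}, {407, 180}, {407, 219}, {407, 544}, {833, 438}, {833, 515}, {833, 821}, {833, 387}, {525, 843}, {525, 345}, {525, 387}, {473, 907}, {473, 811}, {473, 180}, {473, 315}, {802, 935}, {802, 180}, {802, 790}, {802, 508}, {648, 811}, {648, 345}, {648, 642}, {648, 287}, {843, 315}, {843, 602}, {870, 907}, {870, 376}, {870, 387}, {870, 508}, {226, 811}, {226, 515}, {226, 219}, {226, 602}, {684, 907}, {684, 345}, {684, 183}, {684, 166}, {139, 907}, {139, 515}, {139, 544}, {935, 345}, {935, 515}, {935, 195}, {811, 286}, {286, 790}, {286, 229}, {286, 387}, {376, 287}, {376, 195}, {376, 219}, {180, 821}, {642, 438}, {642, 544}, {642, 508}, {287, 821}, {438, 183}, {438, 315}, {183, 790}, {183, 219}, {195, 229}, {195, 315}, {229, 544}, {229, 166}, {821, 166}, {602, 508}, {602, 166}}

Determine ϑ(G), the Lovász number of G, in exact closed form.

15

N(821) = {833, 180, 287, 166}, |N(821)| = 4.
Vertex 648 has 4 neighbors: 811, 345, 642, 287.
Vertex 166 has 4 neighbors: 684, 229, 821, 602.
N(315) = {473, 843, 438, 195}, |N(315)| = 4.
deg(v) = 4 for all v (|V|=35); Kneser K(7,3) on C(7,3)=35 vertices.
spec(A) ≈ [4.0, 2.0, -1.0, -3.0] (distinct, 6 d.p.).
Lovász: ϑ = −35(-3)/(4+-1*(-3)) = 15.
≈ 15.0000 (to 4 d.p.).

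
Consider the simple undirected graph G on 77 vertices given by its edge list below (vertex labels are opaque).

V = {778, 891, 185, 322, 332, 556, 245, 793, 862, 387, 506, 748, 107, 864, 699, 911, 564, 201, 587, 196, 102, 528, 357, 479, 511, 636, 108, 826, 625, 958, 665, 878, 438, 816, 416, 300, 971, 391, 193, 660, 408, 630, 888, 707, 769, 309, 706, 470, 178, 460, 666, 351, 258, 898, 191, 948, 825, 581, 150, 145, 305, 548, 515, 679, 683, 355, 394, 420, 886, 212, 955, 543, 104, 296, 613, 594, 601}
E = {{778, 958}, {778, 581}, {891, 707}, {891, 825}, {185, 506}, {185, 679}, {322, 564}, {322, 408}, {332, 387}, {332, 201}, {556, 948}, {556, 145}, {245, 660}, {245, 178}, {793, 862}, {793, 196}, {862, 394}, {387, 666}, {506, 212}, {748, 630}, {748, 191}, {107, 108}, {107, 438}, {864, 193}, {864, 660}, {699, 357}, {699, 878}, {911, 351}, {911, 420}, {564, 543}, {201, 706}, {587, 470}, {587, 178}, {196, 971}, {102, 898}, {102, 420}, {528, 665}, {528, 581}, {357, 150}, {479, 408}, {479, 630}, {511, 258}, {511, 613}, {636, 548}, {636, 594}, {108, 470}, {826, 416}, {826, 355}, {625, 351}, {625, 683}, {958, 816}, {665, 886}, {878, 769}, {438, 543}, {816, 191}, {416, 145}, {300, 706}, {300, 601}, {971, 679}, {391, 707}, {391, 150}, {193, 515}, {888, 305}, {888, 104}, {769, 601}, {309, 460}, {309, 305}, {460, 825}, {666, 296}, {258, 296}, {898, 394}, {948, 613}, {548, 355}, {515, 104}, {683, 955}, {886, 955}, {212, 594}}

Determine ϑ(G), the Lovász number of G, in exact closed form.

N(543) = {564, 438}, |N(543)| = 2.
deg(357) = 2; N(357) = {699, 150}.
N(636) = {548, 594}, |N(636)| = 2.
deg(971) = 2; N(971) = {196, 679}.
deg(v) = 2 for all v (|V|=77); this is C_{77}, the 77-cycle.
The 39 distinct eigenvalues: [2.0, 1.993, 1.973, 1.94, 1.894, 1.836, 1.765, 1.683, 1.589, 1.484, 1.37, 1.247, 1.115, 0.976, 0.831, 0.68, 0.524, 0.365, 0.204, 0.041, -0.122, -0.285, -0.445, -0.602, -0.756, -0.904, -1.047, -1.182, -1.31, -1.429, -1.538, -1.637, -1.725, -1.802, -1.867, -1.919, -1.959, -1.985, -1.998].
Lovász: ϑ = −77(-2*cos(pi/77))/(2+-(-1)*2*cos(pi/77)) = 77*cos(pi/77)/(cos(pi/77) + 1).
= 38.483973… (decimal).
Lovász sandwich 38 ≤ 77*cos(pi/77)/(cos(pi/77) + 1) ≤ 39: both strict.

77*cos(pi/77)/(cos(pi/77) + 1)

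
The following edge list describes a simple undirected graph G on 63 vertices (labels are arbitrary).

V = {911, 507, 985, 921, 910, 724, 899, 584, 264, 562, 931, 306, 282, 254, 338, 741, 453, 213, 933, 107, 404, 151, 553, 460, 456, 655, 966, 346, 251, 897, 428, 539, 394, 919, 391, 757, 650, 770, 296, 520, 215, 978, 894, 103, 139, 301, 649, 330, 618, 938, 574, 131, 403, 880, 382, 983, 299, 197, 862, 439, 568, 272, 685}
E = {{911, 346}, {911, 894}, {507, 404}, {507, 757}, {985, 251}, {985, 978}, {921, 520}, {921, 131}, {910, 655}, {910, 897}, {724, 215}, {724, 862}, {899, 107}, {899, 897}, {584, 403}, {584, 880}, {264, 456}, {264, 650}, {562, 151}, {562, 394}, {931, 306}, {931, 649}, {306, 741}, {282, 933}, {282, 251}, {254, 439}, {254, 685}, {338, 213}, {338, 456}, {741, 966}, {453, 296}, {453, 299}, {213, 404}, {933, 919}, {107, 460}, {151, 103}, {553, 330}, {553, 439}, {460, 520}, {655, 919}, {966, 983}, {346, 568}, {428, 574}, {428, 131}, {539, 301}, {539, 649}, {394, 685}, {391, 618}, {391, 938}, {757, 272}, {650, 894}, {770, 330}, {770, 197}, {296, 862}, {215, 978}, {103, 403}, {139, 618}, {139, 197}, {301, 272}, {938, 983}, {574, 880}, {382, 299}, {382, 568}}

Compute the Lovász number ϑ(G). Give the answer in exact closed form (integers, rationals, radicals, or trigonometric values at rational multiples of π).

Vertex 404 has 2 neighbors: 507, 213.
Vertex 403 has 2 neighbors: 584, 103.
N(741) = {306, 966}, |N(741)| = 2.
N(456) = {264, 338}, |N(456)| = 2.
63-vertex 2-regular graph: connected 2-regular on 63 ⇒ C_{63}.
The 32 distinct eigenvalues: [2.0, 1.990062, 1.960345, 1.911146, 1.842952, 1.756443, 1.652478, 1.532089, 1.396474, 1.24698, 1.085093, 0.912421, 0.730682, 0.541681, 0.347296, 0.14946, -0.049861, -0.248687, -0.445042, -0.636973, -0.822574, -1.0, -1.167487, -1.323372, -1.466104, -1.594265, -1.706582, -1.801938, -1.879385, -1.938155, -1.977662, -1.997514].
Lovász: ϑ = −63(-2*cos(pi/63))/(2+-(-1)*2*cos(pi/63)) = 63*cos(pi/63)/(cos(pi/63) + 1).
Numerically 31.4804.
31 ≤ 63*cos(pi/63)/(cos(pi/63) + 1) ≤ 32: both strict.

63*cos(pi/63)/(cos(pi/63) + 1)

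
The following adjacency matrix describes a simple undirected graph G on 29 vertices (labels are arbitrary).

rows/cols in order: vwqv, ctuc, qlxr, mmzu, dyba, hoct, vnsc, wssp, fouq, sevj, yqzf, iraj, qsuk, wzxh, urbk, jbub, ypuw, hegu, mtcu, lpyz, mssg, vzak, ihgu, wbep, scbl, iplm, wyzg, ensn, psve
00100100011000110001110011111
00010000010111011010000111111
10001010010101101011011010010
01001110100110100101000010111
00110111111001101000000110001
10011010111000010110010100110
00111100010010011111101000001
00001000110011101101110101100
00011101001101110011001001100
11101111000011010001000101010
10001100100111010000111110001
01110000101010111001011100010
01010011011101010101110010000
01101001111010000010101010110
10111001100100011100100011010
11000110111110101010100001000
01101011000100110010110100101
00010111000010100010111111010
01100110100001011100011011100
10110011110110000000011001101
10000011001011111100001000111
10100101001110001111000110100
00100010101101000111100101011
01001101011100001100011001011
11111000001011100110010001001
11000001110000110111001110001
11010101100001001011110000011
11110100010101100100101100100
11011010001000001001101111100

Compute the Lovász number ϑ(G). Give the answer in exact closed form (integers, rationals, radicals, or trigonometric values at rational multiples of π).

N(sevj) = {vwqv, ctuc, qlxr, dyba, hoct, vnsc, wssp, qsuk, wzxh, jbub, lpyz, wbep, iplm, ensn}, |N(sevj)| = 14.
N(mssg) = {vwqv, vnsc, wssp, yqzf, qsuk, wzxh, urbk, jbub, ypuw, hegu, ihgu, wyzg, ensn, psve}, |N(mssg)| = 14.
N(hoct) = {vwqv, mmzu, dyba, vnsc, fouq, sevj, yqzf, jbub, hegu, mtcu, vzak, wbep, wyzg, ensn}, |N(hoct)| = 14.
deg(jbub) = 14; N(jbub) = {vwqv, ctuc, hoct, vnsc, fouq, sevj, yqzf, iraj, qsuk, urbk, ypuw, mtcu, mssg, iplm}.
Regular of degree 14 on 29 vertices: Paley(29): SR with (k,λ,μ)=(14,6,7).
Distinct eigenvalues (to 6 d.p.): [14.0, 2.192582, -3.192582].
With N=29: ϑ(G) = 29·(-(-sqrt(29)/2 - 1/2))/(14−(-sqrt(29)/2 - 1/2)) = sqrt(29).
ϑ(G) ≈ 5.38516.

sqrt(29)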